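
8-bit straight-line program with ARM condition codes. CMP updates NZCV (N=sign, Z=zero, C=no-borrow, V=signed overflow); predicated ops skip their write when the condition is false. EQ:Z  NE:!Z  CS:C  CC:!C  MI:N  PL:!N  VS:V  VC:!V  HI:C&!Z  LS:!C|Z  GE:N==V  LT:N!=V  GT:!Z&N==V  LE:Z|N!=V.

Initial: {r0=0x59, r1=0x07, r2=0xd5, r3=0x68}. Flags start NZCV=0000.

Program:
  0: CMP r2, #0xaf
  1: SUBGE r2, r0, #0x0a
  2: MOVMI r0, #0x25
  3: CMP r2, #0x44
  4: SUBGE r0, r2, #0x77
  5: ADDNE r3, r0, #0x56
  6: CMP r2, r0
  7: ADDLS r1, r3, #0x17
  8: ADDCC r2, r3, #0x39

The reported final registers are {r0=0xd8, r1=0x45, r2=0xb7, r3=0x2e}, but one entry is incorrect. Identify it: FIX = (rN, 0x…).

FIX = (r2, 0x67)

[0] flags=0010 → (cmp)
[1] flags=0010 GE?T → r2=0x4f
[2] flags=0010 MI?F → skip
[3] flags=0010 → (cmp)
[4] flags=0010 GE?T → r0=0xd8
[5] flags=0010 NE?T → r3=0x2e
[6] flags=0000 → (cmp)
[7] flags=0000 LS?T → r1=0x45
[8] flags=0000 CC?T → r2=0x67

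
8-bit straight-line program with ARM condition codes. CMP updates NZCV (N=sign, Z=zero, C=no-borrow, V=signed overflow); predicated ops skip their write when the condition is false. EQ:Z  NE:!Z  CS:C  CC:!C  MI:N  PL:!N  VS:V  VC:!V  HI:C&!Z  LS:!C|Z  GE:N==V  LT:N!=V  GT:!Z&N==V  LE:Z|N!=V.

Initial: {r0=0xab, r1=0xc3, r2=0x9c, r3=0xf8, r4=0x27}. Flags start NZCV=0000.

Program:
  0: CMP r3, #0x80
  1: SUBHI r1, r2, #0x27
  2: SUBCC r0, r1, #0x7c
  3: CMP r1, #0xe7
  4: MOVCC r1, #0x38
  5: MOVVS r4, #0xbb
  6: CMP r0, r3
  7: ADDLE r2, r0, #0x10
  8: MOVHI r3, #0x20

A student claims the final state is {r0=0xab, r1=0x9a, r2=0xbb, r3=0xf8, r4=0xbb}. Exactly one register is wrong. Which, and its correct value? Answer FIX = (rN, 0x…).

[0] flags=0010 → (cmp)
[1] flags=0010 HI?T → r1=0x75
[2] flags=0010 CC?F → skip
[3] flags=1001 → (cmp)
[4] flags=1001 CC?T → r1=0x38
[5] flags=1001 VS?T → r4=0xbb
[6] flags=1000 → (cmp)
[7] flags=1000 LE?T → r2=0xbb
[8] flags=1000 HI?F → skip

FIX = (r1, 0x38)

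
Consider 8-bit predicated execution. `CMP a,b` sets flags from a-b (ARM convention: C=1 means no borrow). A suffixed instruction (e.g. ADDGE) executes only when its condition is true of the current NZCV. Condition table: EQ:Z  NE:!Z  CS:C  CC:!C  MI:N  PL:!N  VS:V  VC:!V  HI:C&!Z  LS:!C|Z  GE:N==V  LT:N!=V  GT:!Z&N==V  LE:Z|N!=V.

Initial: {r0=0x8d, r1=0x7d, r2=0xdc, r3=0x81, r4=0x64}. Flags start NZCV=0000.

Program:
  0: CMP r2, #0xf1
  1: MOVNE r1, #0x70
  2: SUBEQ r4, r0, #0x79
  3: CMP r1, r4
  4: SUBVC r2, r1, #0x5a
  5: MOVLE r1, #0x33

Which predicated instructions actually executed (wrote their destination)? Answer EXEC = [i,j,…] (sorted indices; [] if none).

EXEC = [1,4]

[0] flags=1000 → (cmp)
[1] flags=1000 NE?T → r1=0x70
[2] flags=1000 EQ?F → skip
[3] flags=0010 → (cmp)
[4] flags=0010 VC?T → r2=0x16
[5] flags=0010 LE?F → skip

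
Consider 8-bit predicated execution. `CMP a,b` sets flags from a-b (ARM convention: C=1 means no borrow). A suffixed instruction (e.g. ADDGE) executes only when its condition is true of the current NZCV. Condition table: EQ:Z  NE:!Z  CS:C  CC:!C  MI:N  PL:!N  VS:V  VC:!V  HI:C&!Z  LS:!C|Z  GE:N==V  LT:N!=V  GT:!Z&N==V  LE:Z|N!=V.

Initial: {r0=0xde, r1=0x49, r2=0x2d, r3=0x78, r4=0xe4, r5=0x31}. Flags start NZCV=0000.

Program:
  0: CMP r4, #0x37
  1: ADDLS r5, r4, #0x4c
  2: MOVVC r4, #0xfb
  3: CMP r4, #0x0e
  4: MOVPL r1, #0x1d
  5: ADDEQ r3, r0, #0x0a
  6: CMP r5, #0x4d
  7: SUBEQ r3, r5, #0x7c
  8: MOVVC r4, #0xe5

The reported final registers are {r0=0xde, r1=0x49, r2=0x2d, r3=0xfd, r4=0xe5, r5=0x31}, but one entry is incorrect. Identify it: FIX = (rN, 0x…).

0: ✓ CMP  NZCV=1010
1: · ADDLS
2: ✓ MOVVC  r4←0xfb
3: ✓ CMP  NZCV=1010
4: · MOVPL
5: · ADDEQ
6: ✓ CMP  NZCV=1000
7: · SUBEQ
8: ✓ MOVVC  r4←0xe5

FIX = (r3, 0x78)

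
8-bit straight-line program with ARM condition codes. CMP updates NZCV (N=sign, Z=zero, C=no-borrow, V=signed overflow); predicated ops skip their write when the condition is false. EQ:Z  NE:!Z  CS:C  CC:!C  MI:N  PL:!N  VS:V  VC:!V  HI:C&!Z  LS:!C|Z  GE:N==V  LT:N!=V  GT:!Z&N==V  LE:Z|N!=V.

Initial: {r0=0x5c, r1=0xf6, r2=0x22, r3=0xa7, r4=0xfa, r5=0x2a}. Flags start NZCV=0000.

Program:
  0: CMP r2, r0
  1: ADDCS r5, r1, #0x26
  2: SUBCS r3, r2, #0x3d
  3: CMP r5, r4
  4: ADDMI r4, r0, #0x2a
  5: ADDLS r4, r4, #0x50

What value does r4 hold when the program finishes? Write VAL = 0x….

VAL = 0x4a

[0] flags=1000 → (cmp)
[1] flags=1000 CS?F → skip
[2] flags=1000 CS?F → skip
[3] flags=0000 → (cmp)
[4] flags=0000 MI?F → skip
[5] flags=0000 LS?T → r4=0x4a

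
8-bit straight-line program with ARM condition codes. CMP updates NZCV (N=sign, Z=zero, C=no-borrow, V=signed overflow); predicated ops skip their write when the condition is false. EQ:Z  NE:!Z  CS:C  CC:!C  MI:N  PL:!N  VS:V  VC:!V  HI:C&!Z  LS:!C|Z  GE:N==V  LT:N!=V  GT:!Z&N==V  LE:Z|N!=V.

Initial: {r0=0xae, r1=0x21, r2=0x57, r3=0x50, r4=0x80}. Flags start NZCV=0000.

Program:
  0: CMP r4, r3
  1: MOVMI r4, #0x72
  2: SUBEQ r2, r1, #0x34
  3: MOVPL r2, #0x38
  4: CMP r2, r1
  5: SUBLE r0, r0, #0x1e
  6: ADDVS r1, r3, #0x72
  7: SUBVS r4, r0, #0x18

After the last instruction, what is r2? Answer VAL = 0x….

VAL = 0x38

0: ✓ CMP  NZCV=0011
1: · MOVMI
2: · SUBEQ
3: ✓ MOVPL  r2←0x38
4: ✓ CMP  NZCV=0010
5: · SUBLE
6: · ADDVS
7: · SUBVS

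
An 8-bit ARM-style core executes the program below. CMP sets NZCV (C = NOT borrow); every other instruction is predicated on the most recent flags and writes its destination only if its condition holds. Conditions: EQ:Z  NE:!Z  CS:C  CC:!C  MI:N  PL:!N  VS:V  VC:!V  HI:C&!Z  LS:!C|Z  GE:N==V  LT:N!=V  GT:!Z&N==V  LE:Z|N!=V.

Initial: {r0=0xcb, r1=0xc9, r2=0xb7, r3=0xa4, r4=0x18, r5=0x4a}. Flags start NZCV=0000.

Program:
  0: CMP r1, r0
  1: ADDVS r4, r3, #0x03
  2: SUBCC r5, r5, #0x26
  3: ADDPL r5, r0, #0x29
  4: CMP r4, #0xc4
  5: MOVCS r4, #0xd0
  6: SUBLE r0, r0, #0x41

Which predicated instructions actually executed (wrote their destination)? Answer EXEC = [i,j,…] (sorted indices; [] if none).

EXEC = [2]

0: ✓ CMP  NZCV=1000
1: · ADDVS
2: ✓ SUBCC  r5←0x24
3: · ADDPL
4: ✓ CMP  NZCV=0000
5: · MOVCS
6: · SUBLE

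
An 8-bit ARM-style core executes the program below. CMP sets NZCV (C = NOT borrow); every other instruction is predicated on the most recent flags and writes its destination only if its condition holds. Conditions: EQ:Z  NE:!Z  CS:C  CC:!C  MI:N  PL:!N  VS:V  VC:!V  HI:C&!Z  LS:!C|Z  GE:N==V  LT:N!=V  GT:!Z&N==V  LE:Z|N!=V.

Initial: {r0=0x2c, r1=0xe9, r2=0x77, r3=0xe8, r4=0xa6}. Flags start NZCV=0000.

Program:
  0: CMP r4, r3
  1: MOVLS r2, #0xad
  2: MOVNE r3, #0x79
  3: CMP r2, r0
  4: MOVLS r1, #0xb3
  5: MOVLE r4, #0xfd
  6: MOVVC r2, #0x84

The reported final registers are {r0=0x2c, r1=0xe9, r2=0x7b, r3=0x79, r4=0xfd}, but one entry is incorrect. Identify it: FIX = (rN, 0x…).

[0] flags=1000 → (cmp)
[1] flags=1000 LS?T → r2=0xad
[2] flags=1000 NE?T → r3=0x79
[3] flags=1010 → (cmp)
[4] flags=1010 LS?F → skip
[5] flags=1010 LE?T → r4=0xfd
[6] flags=1010 VC?T → r2=0x84

FIX = (r2, 0x84)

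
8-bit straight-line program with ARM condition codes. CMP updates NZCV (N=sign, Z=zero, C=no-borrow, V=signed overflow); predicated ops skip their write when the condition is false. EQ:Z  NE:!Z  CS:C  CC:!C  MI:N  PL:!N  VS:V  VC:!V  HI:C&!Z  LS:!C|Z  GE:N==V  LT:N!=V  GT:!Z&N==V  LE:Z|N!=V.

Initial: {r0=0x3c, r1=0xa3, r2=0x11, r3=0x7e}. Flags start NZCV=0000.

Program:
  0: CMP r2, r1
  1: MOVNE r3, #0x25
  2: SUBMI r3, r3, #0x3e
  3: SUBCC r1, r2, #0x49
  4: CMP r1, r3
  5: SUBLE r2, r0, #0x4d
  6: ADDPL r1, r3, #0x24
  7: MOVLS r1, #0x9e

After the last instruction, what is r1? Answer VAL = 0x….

VAL = 0xc8

0: ✓ CMP  NZCV=0000
1: ✓ MOVNE  r3←0x25
2: · SUBMI
3: ✓ SUBCC  r1←0xc8
4: ✓ CMP  NZCV=1010
5: ✓ SUBLE  r2←0xef
6: · ADDPL
7: · MOVLS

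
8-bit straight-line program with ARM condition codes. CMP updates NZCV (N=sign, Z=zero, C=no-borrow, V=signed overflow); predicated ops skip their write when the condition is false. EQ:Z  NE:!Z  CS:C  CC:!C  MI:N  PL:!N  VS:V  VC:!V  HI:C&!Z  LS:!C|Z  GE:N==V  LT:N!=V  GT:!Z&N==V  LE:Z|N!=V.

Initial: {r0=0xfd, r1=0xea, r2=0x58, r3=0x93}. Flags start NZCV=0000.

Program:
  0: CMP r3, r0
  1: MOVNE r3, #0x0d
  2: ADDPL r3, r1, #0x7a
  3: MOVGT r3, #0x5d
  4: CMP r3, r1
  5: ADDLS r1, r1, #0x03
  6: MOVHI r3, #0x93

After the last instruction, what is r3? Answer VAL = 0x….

[0] flags=1000 → (cmp)
[1] flags=1000 NE?T → r3=0x0d
[2] flags=1000 PL?F → skip
[3] flags=1000 GT?F → skip
[4] flags=0000 → (cmp)
[5] flags=0000 LS?T → r1=0xed
[6] flags=0000 HI?F → skip

VAL = 0x0d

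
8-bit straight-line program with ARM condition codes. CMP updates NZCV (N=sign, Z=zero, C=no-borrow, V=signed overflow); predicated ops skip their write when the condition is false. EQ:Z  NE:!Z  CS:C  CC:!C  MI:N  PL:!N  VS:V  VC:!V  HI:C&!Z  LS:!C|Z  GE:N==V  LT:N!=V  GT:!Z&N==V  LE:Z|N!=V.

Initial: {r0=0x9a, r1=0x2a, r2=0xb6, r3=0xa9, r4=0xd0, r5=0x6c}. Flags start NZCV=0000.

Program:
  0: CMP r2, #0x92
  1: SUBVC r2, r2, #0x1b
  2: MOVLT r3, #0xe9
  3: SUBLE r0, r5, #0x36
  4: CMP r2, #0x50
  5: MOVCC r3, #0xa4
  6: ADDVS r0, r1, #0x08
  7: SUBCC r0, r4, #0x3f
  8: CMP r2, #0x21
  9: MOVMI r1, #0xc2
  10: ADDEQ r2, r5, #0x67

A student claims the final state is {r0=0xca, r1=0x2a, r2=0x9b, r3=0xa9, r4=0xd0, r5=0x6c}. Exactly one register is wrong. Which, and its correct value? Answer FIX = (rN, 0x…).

FIX = (r0, 0x32)

[0] flags=0010 → (cmp)
[1] flags=0010 VC?T → r2=0x9b
[2] flags=0010 LT?F → skip
[3] flags=0010 LE?F → skip
[4] flags=0011 → (cmp)
[5] flags=0011 CC?F → skip
[6] flags=0011 VS?T → r0=0x32
[7] flags=0011 CC?F → skip
[8] flags=0011 → (cmp)
[9] flags=0011 MI?F → skip
[10] flags=0011 EQ?F → skip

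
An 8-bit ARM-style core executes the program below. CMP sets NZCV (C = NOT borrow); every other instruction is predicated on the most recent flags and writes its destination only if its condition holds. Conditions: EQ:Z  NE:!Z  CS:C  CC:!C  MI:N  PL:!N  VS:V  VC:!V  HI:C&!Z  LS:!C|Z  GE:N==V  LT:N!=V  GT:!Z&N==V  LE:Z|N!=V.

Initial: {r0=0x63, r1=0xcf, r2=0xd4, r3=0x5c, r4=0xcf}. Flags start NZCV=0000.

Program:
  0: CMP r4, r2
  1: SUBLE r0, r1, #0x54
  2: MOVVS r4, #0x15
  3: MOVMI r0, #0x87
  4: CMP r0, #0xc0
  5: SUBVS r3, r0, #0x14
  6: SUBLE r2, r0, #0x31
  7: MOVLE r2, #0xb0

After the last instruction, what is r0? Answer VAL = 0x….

[0] flags=1000 → (cmp)
[1] flags=1000 LE?T → r0=0x7b
[2] flags=1000 VS?F → skip
[3] flags=1000 MI?T → r0=0x87
[4] flags=1000 → (cmp)
[5] flags=1000 VS?F → skip
[6] flags=1000 LE?T → r2=0x56
[7] flags=1000 LE?T → r2=0xb0

VAL = 0x87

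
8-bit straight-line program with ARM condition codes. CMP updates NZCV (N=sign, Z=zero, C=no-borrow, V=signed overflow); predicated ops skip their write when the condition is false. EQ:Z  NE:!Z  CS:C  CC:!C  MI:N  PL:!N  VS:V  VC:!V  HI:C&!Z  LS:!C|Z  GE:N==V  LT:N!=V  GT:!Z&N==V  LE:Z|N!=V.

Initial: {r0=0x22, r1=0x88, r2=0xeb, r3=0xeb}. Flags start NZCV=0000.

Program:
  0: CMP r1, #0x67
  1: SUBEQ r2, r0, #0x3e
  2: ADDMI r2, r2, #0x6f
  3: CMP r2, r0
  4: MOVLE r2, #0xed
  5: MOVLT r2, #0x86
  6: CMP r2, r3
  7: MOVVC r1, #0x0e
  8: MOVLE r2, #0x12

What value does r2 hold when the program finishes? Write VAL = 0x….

VAL = 0x12

[0] flags=0011 → (cmp)
[1] flags=0011 EQ?F → skip
[2] flags=0011 MI?F → skip
[3] flags=1010 → (cmp)
[4] flags=1010 LE?T → r2=0xed
[5] flags=1010 LT?T → r2=0x86
[6] flags=1000 → (cmp)
[7] flags=1000 VC?T → r1=0x0e
[8] flags=1000 LE?T → r2=0x12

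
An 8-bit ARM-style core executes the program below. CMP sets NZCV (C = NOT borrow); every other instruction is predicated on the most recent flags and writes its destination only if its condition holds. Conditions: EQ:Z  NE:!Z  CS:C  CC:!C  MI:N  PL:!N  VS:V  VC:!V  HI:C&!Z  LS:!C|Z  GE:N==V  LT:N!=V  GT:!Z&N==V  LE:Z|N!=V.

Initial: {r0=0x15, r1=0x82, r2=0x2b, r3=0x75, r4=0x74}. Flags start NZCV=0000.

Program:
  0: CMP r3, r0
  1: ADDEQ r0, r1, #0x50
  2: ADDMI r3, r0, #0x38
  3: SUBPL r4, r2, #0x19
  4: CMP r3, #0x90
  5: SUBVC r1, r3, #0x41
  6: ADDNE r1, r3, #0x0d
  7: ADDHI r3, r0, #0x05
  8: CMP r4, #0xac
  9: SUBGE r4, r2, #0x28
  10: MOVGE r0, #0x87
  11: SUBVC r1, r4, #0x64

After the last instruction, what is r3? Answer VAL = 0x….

[0] flags=0010 → (cmp)
[1] flags=0010 EQ?F → skip
[2] flags=0010 MI?F → skip
[3] flags=0010 PL?T → r4=0x12
[4] flags=1001 → (cmp)
[5] flags=1001 VC?F → skip
[6] flags=1001 NE?T → r1=0x82
[7] flags=1001 HI?F → skip
[8] flags=0000 → (cmp)
[9] flags=0000 GE?T → r4=0x03
[10] flags=0000 GE?T → r0=0x87
[11] flags=0000 VC?T → r1=0x9f

VAL = 0x75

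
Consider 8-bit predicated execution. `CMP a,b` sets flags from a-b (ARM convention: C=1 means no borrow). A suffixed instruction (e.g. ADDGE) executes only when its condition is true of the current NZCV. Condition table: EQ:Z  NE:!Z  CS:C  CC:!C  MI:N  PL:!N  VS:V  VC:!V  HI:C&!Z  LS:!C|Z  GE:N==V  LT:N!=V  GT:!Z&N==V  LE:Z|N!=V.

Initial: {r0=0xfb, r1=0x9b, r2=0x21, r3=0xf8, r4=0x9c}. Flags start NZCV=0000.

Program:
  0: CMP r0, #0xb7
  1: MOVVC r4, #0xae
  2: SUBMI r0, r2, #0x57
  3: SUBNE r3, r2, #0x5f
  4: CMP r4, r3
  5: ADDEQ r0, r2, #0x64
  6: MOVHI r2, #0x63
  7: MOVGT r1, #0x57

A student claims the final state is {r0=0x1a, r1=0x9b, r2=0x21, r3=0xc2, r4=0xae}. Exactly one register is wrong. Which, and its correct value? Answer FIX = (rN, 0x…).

FIX = (r0, 0xfb)

0: ✓ CMP  NZCV=0010
1: ✓ MOVVC  r4←0xae
2: · SUBMI
3: ✓ SUBNE  r3←0xc2
4: ✓ CMP  NZCV=1000
5: · ADDEQ
6: · MOVHI
7: · MOVGT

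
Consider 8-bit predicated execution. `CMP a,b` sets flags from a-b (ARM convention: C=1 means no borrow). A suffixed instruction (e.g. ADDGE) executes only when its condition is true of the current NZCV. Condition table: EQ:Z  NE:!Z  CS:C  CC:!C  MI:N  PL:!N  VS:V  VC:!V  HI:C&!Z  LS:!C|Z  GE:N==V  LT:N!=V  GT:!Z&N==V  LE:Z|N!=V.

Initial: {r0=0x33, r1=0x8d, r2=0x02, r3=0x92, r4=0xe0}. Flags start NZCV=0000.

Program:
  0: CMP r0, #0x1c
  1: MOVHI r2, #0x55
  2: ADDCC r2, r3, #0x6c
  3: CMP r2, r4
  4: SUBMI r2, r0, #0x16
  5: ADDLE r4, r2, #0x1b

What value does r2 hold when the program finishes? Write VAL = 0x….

VAL = 0x55

0: ✓ CMP  NZCV=0010
1: ✓ MOVHI  r2←0x55
2: · ADDCC
3: ✓ CMP  NZCV=0000
4: · SUBMI
5: · ADDLE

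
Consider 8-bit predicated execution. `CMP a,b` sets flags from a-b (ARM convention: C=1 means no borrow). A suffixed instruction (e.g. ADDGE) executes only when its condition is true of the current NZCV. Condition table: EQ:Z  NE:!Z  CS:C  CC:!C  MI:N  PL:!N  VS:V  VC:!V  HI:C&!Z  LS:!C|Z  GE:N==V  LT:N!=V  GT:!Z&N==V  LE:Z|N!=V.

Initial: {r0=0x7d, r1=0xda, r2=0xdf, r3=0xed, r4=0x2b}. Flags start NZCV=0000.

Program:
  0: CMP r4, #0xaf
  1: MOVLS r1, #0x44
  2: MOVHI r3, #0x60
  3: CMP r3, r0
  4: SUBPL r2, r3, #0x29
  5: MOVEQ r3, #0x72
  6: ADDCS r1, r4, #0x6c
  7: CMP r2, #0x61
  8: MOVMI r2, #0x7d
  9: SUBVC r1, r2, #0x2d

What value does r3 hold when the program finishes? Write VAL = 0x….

[0] flags=0000 → (cmp)
[1] flags=0000 LS?T → r1=0x44
[2] flags=0000 HI?F → skip
[3] flags=0011 → (cmp)
[4] flags=0011 PL?T → r2=0xc4
[5] flags=0011 EQ?F → skip
[6] flags=0011 CS?T → r1=0x97
[7] flags=0011 → (cmp)
[8] flags=0011 MI?F → skip
[9] flags=0011 VC?F → skip

VAL = 0xed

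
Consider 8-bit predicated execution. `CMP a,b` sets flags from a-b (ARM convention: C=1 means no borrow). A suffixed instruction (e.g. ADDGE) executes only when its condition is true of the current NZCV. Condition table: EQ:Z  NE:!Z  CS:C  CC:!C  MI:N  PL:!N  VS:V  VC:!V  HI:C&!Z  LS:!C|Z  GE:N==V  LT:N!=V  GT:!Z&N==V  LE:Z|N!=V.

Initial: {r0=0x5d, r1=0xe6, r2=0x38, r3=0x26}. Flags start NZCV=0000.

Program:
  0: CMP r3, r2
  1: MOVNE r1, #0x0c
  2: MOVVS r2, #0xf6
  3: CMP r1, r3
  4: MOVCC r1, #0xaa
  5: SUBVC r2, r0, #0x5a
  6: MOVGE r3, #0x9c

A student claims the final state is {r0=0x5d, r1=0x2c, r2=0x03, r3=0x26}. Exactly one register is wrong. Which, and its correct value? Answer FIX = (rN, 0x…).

[0] flags=1000 → (cmp)
[1] flags=1000 NE?T → r1=0x0c
[2] flags=1000 VS?F → skip
[3] flags=1000 → (cmp)
[4] flags=1000 CC?T → r1=0xaa
[5] flags=1000 VC?T → r2=0x03
[6] flags=1000 GE?F → skip

FIX = (r1, 0xaa)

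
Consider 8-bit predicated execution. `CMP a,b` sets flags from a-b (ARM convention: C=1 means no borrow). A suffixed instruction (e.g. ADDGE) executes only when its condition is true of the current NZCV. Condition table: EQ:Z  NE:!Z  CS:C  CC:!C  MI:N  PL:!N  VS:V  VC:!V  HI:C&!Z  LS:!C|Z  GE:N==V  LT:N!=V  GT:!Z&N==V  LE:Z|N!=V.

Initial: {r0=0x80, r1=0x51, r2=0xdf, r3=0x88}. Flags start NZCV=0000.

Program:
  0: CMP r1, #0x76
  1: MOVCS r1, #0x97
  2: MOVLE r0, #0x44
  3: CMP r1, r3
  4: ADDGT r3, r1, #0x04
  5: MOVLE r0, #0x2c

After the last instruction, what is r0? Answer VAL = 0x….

[0] flags=1000 → (cmp)
[1] flags=1000 CS?F → skip
[2] flags=1000 LE?T → r0=0x44
[3] flags=1001 → (cmp)
[4] flags=1001 GT?T → r3=0x55
[5] flags=1001 LE?F → skip

VAL = 0x44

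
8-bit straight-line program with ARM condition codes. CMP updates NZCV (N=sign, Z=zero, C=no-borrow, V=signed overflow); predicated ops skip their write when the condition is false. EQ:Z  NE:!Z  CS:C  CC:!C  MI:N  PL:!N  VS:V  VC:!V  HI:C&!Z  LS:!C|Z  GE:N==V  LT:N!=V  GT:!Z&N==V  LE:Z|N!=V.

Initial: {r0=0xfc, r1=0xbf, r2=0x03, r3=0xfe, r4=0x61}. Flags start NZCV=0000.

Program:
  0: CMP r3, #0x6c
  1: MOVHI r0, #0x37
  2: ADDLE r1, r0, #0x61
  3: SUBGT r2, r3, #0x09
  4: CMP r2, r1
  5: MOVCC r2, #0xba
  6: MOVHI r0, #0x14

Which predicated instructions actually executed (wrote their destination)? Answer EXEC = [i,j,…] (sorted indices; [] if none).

[0] flags=1010 → (cmp)
[1] flags=1010 HI?T → r0=0x37
[2] flags=1010 LE?T → r1=0x98
[3] flags=1010 GT?F → skip
[4] flags=0000 → (cmp)
[5] flags=0000 CC?T → r2=0xba
[6] flags=0000 HI?F → skip

EXEC = [1,2,5]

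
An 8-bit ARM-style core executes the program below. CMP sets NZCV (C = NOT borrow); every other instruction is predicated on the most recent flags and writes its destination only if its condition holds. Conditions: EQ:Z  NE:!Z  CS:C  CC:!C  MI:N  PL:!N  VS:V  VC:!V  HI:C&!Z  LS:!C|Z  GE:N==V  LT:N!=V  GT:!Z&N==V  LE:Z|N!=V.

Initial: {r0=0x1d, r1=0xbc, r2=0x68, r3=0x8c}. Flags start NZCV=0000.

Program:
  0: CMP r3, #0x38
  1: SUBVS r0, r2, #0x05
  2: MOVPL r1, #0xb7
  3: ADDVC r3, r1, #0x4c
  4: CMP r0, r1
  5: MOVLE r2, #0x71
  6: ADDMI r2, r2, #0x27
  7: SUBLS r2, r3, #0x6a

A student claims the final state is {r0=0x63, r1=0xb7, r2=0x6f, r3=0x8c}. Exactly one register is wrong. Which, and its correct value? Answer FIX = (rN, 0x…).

0: ✓ CMP  NZCV=0011
1: ✓ SUBVS  r0←0x63
2: ✓ MOVPL  r1←0xb7
3: · ADDVC
4: ✓ CMP  NZCV=1001
5: · MOVLE
6: ✓ ADDMI  r2←0x8f
7: ✓ SUBLS  r2←0x22

FIX = (r2, 0x22)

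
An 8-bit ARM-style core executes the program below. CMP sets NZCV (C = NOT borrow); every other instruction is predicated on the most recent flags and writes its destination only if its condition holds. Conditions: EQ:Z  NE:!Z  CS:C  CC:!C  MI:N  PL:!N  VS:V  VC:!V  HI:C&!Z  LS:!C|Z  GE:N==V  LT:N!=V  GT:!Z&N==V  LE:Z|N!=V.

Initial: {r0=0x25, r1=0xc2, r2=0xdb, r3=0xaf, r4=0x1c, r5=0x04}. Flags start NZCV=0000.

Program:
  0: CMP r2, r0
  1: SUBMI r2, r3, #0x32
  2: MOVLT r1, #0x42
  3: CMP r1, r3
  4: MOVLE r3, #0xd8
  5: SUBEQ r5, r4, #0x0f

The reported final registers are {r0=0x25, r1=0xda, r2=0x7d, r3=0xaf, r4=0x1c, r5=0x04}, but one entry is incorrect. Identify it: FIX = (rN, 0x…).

FIX = (r1, 0x42)

0: ✓ CMP  NZCV=1010
1: ✓ SUBMI  r2←0x7d
2: ✓ MOVLT  r1←0x42
3: ✓ CMP  NZCV=1001
4: · MOVLE
5: · SUBEQ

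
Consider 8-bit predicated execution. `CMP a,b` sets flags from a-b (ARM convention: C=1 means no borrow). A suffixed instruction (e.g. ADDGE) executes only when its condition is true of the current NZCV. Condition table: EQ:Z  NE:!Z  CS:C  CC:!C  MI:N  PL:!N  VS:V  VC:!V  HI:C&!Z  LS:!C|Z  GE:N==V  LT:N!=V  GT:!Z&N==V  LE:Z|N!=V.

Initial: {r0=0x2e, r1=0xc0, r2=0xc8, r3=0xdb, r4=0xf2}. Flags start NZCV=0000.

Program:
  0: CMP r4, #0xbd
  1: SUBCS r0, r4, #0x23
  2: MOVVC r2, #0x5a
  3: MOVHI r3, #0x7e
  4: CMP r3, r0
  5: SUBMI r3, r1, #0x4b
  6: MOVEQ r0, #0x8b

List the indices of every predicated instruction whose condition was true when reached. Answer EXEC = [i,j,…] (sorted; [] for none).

EXEC = [1,2,3,5]

0: ✓ CMP  NZCV=0010
1: ✓ SUBCS  r0←0xcf
2: ✓ MOVVC  r2←0x5a
3: ✓ MOVHI  r3←0x7e
4: ✓ CMP  NZCV=1001
5: ✓ SUBMI  r3←0x75
6: · MOVEQ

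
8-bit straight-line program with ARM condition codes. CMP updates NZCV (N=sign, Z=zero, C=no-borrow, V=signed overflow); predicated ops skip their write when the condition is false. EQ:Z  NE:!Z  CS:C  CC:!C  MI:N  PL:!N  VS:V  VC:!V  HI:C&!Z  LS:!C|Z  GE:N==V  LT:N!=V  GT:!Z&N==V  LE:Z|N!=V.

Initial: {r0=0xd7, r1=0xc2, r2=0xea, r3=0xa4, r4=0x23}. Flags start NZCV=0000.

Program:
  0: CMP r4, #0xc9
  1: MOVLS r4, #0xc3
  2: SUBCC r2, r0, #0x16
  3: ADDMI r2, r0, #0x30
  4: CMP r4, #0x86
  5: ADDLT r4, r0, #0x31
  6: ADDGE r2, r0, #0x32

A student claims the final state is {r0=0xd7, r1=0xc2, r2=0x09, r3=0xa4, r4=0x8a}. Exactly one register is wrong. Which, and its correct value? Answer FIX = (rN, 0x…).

FIX = (r4, 0xc3)

[0] flags=0000 → (cmp)
[1] flags=0000 LS?T → r4=0xc3
[2] flags=0000 CC?T → r2=0xc1
[3] flags=0000 MI?F → skip
[4] flags=0010 → (cmp)
[5] flags=0010 LT?F → skip
[6] flags=0010 GE?T → r2=0x09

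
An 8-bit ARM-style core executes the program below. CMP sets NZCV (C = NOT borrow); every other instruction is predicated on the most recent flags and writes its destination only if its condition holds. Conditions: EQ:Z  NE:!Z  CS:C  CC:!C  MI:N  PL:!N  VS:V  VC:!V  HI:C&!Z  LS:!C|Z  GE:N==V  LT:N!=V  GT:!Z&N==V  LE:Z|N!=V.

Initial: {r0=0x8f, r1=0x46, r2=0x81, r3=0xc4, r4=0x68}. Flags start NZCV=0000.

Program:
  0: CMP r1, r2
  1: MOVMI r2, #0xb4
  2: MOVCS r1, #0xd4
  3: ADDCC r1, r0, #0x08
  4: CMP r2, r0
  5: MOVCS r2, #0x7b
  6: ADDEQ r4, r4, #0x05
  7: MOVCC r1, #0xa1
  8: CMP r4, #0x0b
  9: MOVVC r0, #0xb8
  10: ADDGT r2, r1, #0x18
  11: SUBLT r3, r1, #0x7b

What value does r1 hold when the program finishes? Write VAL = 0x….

[0] flags=1001 → (cmp)
[1] flags=1001 MI?T → r2=0xb4
[2] flags=1001 CS?F → skip
[3] flags=1001 CC?T → r1=0x97
[4] flags=0010 → (cmp)
[5] flags=0010 CS?T → r2=0x7b
[6] flags=0010 EQ?F → skip
[7] flags=0010 CC?F → skip
[8] flags=0010 → (cmp)
[9] flags=0010 VC?T → r0=0xb8
[10] flags=0010 GT?T → r2=0xaf
[11] flags=0010 LT?F → skip

VAL = 0x97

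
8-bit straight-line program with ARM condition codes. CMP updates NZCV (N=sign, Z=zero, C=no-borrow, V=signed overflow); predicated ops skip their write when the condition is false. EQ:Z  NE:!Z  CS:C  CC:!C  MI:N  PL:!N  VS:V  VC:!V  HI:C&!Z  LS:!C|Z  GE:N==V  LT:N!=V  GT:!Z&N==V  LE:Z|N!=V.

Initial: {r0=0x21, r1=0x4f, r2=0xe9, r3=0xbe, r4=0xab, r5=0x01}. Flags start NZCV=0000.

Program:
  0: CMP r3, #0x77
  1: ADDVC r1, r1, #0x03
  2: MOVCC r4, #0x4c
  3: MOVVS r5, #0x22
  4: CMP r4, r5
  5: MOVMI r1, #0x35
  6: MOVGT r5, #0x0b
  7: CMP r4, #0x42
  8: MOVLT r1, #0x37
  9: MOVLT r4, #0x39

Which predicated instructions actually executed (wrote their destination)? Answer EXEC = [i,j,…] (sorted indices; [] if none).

0: ✓ CMP  NZCV=0011
1: · ADDVC
2: · MOVCC
3: ✓ MOVVS  r5←0x22
4: ✓ CMP  NZCV=1010
5: ✓ MOVMI  r1←0x35
6: · MOVGT
7: ✓ CMP  NZCV=0011
8: ✓ MOVLT  r1←0x37
9: ✓ MOVLT  r4←0x39

EXEC = [3,5,8,9]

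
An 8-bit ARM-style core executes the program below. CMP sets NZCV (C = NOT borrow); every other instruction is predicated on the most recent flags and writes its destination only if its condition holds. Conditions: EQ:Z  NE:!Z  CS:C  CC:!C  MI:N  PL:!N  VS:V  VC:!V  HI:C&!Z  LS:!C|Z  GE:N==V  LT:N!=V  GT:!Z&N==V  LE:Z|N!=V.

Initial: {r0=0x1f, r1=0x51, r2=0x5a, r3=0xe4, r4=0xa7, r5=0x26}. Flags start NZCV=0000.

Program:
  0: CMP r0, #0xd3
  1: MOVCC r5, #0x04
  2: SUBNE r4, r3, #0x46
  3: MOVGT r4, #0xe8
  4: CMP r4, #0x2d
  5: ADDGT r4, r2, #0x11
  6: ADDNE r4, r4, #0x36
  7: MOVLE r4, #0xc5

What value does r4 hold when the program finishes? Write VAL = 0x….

0: ✓ CMP  NZCV=0000
1: ✓ MOVCC  r5←0x04
2: ✓ SUBNE  r4←0x9e
3: ✓ MOVGT  r4←0xe8
4: ✓ CMP  NZCV=1010
5: · ADDGT
6: ✓ ADDNE  r4←0x1e
7: ✓ MOVLE  r4←0xc5

VAL = 0xc5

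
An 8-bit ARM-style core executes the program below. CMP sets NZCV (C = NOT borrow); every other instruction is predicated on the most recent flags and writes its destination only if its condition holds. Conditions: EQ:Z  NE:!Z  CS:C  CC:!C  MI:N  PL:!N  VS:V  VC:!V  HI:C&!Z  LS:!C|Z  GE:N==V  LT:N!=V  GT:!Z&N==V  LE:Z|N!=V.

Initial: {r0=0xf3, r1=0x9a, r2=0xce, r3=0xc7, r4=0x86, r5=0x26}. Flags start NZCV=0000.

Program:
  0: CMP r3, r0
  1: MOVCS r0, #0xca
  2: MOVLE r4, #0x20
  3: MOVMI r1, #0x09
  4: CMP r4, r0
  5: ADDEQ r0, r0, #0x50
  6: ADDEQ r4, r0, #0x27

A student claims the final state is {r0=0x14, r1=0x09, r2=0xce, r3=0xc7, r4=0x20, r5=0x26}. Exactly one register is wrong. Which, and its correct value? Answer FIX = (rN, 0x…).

FIX = (r0, 0xf3)

0: ✓ CMP  NZCV=1000
1: · MOVCS
2: ✓ MOVLE  r4←0x20
3: ✓ MOVMI  r1←0x09
4: ✓ CMP  NZCV=0000
5: · ADDEQ
6: · ADDEQ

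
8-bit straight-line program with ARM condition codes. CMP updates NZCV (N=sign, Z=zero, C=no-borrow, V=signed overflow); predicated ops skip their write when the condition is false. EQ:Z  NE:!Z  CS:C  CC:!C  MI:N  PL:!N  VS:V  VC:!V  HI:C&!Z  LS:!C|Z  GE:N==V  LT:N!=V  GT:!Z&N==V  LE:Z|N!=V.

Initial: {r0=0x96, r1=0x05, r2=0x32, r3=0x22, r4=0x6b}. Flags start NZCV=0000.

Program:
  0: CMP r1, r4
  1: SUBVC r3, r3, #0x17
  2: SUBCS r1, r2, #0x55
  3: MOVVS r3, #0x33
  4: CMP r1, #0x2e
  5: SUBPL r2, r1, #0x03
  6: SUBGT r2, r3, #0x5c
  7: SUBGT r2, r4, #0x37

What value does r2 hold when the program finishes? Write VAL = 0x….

0: ✓ CMP  NZCV=1000
1: ✓ SUBVC  r3←0x0b
2: · SUBCS
3: · MOVVS
4: ✓ CMP  NZCV=1000
5: · SUBPL
6: · SUBGT
7: · SUBGT

VAL = 0x32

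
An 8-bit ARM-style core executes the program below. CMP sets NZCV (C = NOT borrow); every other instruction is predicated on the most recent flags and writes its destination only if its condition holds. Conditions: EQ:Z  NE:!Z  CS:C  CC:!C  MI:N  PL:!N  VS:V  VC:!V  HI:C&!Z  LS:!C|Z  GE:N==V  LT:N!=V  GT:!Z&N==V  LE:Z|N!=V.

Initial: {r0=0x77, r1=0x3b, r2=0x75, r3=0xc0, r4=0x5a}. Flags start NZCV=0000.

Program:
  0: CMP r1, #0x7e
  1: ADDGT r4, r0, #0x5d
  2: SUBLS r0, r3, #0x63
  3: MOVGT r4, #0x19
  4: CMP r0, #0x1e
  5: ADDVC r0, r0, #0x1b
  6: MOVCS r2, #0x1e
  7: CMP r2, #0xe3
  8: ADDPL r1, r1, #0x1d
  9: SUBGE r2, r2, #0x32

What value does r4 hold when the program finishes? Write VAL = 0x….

0: ✓ CMP  NZCV=1000
1: · ADDGT
2: ✓ SUBLS  r0←0x5d
3: · MOVGT
4: ✓ CMP  NZCV=0010
5: ✓ ADDVC  r0←0x78
6: ✓ MOVCS  r2←0x1e
7: ✓ CMP  NZCV=0000
8: ✓ ADDPL  r1←0x58
9: ✓ SUBGE  r2←0xec

VAL = 0x5a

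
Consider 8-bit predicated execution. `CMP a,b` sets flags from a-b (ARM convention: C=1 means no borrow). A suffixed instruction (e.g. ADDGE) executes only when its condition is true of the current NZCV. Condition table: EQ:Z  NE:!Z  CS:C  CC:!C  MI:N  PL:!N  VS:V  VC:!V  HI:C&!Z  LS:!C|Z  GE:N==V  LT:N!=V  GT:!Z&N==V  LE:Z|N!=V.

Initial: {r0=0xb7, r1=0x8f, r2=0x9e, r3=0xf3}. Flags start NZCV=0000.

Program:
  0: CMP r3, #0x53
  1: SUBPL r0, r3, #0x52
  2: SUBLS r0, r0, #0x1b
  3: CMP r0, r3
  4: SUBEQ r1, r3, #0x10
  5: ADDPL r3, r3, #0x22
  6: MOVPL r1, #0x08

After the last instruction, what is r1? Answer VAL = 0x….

0: ✓ CMP  NZCV=1010
1: · SUBPL
2: · SUBLS
3: ✓ CMP  NZCV=1000
4: · SUBEQ
5: · ADDPL
6: · MOVPL

VAL = 0x8f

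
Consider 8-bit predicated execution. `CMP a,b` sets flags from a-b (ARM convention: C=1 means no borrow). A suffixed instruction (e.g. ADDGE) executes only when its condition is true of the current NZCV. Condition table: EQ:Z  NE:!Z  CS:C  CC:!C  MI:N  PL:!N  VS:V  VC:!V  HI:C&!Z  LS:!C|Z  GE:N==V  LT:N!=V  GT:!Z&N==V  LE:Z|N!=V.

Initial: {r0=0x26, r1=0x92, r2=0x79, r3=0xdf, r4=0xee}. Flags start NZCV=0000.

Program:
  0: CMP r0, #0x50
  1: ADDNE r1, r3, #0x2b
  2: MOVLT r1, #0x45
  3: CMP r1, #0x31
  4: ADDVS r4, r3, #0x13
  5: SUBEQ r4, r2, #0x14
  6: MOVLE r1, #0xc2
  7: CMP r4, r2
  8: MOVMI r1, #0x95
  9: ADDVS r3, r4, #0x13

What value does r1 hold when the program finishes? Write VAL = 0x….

VAL = 0x45

0: ✓ CMP  NZCV=1000
1: ✓ ADDNE  r1←0x0a
2: ✓ MOVLT  r1←0x45
3: ✓ CMP  NZCV=0010
4: · ADDVS
5: · SUBEQ
6: · MOVLE
7: ✓ CMP  NZCV=0011
8: · MOVMI
9: ✓ ADDVS  r3←0x01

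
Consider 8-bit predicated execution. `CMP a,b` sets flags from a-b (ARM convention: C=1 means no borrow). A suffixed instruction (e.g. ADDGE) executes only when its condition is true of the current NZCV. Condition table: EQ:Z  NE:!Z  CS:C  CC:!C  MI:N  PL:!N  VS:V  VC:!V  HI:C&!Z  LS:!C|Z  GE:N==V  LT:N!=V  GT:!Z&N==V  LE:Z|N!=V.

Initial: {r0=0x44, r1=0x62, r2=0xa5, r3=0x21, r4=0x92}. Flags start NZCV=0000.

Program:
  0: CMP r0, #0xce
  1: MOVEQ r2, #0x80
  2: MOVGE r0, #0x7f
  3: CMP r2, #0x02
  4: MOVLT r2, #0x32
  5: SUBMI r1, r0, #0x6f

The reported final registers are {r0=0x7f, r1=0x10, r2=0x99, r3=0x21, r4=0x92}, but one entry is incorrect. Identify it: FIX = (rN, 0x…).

FIX = (r2, 0x32)

[0] flags=0000 → (cmp)
[1] flags=0000 EQ?F → skip
[2] flags=0000 GE?T → r0=0x7f
[3] flags=1010 → (cmp)
[4] flags=1010 LT?T → r2=0x32
[5] flags=1010 MI?T → r1=0x10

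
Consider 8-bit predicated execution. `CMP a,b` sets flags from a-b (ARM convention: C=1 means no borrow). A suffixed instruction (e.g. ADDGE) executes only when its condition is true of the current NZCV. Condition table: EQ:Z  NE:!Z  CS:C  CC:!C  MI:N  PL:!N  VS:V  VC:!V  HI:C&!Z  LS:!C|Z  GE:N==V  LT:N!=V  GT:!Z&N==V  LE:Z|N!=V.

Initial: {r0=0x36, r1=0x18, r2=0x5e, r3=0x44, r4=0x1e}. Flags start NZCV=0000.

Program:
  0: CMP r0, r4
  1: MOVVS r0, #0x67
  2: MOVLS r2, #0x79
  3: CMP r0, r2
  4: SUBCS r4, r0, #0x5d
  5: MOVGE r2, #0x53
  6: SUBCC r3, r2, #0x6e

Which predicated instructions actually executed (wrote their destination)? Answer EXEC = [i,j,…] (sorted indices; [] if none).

[0] flags=0010 → (cmp)
[1] flags=0010 VS?F → skip
[2] flags=0010 LS?F → skip
[3] flags=1000 → (cmp)
[4] flags=1000 CS?F → skip
[5] flags=1000 GE?F → skip
[6] flags=1000 CC?T → r3=0xf0

EXEC = [6]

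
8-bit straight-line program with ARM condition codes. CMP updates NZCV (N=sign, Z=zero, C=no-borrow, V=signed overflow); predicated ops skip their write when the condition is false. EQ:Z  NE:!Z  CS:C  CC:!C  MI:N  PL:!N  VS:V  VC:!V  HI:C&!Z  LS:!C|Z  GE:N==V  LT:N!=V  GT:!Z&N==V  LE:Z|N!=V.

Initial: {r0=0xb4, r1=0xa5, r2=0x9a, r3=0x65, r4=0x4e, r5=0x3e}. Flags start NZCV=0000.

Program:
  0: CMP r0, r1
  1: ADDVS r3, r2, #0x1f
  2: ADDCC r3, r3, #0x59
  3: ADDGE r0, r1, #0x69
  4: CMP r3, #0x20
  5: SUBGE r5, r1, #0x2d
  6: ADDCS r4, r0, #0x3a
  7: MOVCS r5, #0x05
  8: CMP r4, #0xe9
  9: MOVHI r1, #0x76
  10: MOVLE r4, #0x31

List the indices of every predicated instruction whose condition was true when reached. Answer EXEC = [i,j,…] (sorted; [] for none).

[0] flags=0010 → (cmp)
[1] flags=0010 VS?F → skip
[2] flags=0010 CC?F → skip
[3] flags=0010 GE?T → r0=0x0e
[4] flags=0010 → (cmp)
[5] flags=0010 GE?T → r5=0x78
[6] flags=0010 CS?T → r4=0x48
[7] flags=0010 CS?T → r5=0x05
[8] flags=0000 → (cmp)
[9] flags=0000 HI?F → skip
[10] flags=0000 LE?F → skip

EXEC = [3,5,6,7]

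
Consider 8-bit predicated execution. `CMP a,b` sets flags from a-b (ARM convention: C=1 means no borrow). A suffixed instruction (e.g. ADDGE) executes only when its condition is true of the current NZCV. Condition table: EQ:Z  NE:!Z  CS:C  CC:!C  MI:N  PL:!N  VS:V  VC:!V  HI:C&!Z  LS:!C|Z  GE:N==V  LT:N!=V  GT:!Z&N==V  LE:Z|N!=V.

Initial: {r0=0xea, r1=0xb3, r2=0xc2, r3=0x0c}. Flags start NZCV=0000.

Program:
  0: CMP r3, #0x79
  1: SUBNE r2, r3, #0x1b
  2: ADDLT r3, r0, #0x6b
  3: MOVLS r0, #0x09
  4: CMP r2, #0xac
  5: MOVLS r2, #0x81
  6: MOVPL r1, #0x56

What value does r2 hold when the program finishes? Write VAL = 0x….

[0] flags=1000 → (cmp)
[1] flags=1000 NE?T → r2=0xf1
[2] flags=1000 LT?T → r3=0x55
[3] flags=1000 LS?T → r0=0x09
[4] flags=0010 → (cmp)
[5] flags=0010 LS?F → skip
[6] flags=0010 PL?T → r1=0x56

VAL = 0xf1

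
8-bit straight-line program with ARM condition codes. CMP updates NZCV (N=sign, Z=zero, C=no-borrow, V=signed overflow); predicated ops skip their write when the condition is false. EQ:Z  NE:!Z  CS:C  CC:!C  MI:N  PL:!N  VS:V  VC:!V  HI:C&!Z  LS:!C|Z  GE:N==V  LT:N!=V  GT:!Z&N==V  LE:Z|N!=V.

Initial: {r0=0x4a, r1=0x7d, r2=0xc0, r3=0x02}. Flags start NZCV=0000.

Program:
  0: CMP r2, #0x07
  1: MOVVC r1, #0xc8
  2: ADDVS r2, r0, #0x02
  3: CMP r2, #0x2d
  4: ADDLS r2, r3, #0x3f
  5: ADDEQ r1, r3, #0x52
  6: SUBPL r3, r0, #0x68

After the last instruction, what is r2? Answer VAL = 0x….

VAL = 0xc0

[0] flags=1010 → (cmp)
[1] flags=1010 VC?T → r1=0xc8
[2] flags=1010 VS?F → skip
[3] flags=1010 → (cmp)
[4] flags=1010 LS?F → skip
[5] flags=1010 EQ?F → skip
[6] flags=1010 PL?F → skip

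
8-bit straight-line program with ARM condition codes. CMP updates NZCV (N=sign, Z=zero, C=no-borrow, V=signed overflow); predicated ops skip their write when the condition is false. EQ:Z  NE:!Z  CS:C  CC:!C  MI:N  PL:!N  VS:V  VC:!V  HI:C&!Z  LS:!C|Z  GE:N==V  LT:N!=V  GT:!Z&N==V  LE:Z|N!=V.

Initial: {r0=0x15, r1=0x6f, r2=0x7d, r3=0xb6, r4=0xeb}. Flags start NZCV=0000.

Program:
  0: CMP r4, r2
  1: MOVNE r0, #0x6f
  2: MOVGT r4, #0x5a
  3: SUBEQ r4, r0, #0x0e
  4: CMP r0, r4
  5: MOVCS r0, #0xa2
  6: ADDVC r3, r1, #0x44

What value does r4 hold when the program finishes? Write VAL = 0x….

VAL = 0xeb

[0] flags=0011 → (cmp)
[1] flags=0011 NE?T → r0=0x6f
[2] flags=0011 GT?F → skip
[3] flags=0011 EQ?F → skip
[4] flags=1001 → (cmp)
[5] flags=1001 CS?F → skip
[6] flags=1001 VC?F → skip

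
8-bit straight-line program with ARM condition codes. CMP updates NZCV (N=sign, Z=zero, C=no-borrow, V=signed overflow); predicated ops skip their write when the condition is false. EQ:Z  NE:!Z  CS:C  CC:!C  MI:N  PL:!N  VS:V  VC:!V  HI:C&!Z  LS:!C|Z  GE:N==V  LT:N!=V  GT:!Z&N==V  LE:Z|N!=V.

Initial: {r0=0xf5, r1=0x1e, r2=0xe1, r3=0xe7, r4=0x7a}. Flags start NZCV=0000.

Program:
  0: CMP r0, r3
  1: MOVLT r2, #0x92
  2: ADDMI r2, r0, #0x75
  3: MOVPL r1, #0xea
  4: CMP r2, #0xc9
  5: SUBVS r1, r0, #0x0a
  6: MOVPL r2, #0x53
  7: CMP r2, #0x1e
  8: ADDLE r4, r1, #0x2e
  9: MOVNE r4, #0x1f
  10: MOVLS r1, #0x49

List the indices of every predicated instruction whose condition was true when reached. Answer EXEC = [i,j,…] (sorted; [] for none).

[0] flags=0010 → (cmp)
[1] flags=0010 LT?F → skip
[2] flags=0010 MI?F → skip
[3] flags=0010 PL?T → r1=0xea
[4] flags=0010 → (cmp)
[5] flags=0010 VS?F → skip
[6] flags=0010 PL?T → r2=0x53
[7] flags=0010 → (cmp)
[8] flags=0010 LE?F → skip
[9] flags=0010 NE?T → r4=0x1f
[10] flags=0010 LS?F → skip

EXEC = [3,6,9]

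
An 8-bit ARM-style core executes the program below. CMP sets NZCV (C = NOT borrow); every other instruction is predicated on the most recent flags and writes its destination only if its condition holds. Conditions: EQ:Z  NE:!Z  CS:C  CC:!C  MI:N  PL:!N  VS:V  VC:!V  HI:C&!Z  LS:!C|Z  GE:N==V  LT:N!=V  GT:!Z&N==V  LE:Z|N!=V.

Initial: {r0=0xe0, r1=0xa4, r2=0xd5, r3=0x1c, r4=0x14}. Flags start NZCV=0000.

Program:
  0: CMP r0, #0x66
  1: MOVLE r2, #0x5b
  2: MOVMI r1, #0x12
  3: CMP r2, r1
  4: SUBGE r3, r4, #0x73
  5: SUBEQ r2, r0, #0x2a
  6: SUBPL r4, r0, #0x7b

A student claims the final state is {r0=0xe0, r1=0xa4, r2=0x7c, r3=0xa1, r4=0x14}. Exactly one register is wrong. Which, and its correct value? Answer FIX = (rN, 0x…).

[0] flags=0011 → (cmp)
[1] flags=0011 LE?T → r2=0x5b
[2] flags=0011 MI?F → skip
[3] flags=1001 → (cmp)
[4] flags=1001 GE?T → r3=0xa1
[5] flags=1001 EQ?F → skip
[6] flags=1001 PL?F → skip

FIX = (r2, 0x5b)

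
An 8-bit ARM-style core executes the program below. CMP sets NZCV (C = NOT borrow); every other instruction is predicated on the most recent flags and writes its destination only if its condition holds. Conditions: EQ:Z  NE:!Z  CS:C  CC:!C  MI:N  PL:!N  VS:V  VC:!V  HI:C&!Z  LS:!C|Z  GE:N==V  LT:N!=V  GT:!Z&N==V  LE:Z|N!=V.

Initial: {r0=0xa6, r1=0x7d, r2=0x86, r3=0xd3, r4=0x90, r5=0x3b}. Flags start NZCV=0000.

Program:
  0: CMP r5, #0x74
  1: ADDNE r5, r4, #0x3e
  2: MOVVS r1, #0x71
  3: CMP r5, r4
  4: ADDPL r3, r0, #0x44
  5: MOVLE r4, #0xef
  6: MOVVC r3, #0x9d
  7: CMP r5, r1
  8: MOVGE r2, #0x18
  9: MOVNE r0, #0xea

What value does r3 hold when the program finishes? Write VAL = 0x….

VAL = 0x9d

0: ✓ CMP  NZCV=1000
1: ✓ ADDNE  r5←0xce
2: · MOVVS
3: ✓ CMP  NZCV=0010
4: ✓ ADDPL  r3←0xea
5: · MOVLE
6: ✓ MOVVC  r3←0x9d
7: ✓ CMP  NZCV=0011
8: · MOVGE
9: ✓ MOVNE  r0←0xea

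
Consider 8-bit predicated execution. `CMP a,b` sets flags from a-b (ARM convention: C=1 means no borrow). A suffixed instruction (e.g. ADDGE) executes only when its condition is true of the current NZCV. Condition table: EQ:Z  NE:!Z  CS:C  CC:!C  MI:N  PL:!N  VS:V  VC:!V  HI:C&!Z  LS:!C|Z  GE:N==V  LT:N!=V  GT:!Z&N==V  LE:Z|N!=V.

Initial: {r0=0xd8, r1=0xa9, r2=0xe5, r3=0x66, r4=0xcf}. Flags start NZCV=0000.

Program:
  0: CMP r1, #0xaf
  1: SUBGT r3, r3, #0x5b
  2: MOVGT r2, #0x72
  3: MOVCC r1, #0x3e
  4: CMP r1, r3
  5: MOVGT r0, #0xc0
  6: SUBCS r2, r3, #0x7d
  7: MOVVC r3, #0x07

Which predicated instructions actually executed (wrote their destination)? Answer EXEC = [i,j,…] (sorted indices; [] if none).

[0] flags=1000 → (cmp)
[1] flags=1000 GT?F → skip
[2] flags=1000 GT?F → skip
[3] flags=1000 CC?T → r1=0x3e
[4] flags=1000 → (cmp)
[5] flags=1000 GT?F → skip
[6] flags=1000 CS?F → skip
[7] flags=1000 VC?T → r3=0x07

EXEC = [3,7]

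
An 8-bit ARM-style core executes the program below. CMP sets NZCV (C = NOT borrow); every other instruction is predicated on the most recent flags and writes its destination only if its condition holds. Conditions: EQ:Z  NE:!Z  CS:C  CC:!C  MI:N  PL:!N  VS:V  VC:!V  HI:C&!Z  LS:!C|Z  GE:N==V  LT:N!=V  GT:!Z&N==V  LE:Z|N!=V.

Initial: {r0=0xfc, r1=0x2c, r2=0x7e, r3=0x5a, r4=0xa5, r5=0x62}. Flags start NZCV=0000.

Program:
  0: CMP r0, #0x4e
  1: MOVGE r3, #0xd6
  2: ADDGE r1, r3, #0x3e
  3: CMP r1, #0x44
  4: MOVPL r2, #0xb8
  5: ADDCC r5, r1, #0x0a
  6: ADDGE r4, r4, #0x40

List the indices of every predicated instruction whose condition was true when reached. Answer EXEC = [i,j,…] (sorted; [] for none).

EXEC = [5]

0: ✓ CMP  NZCV=1010
1: · MOVGE
2: · ADDGE
3: ✓ CMP  NZCV=1000
4: · MOVPL
5: ✓ ADDCC  r5←0x36
6: · ADDGE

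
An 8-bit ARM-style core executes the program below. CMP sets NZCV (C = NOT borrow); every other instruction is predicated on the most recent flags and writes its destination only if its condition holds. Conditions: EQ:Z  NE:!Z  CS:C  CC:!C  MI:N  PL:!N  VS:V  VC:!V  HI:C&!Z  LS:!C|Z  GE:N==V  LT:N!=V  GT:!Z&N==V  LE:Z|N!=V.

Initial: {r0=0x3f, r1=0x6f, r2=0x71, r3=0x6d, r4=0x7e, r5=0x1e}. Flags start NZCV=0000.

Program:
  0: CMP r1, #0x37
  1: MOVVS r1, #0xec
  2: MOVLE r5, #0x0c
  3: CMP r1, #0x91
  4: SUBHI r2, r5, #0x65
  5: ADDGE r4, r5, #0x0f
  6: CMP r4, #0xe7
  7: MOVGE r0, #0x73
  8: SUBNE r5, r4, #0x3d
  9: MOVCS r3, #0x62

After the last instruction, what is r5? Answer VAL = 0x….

VAL = 0xf0

[0] flags=0010 → (cmp)
[1] flags=0010 VS?F → skip
[2] flags=0010 LE?F → skip
[3] flags=1001 → (cmp)
[4] flags=1001 HI?F → skip
[5] flags=1001 GE?T → r4=0x2d
[6] flags=0000 → (cmp)
[7] flags=0000 GE?T → r0=0x73
[8] flags=0000 NE?T → r5=0xf0
[9] flags=0000 CS?F → skip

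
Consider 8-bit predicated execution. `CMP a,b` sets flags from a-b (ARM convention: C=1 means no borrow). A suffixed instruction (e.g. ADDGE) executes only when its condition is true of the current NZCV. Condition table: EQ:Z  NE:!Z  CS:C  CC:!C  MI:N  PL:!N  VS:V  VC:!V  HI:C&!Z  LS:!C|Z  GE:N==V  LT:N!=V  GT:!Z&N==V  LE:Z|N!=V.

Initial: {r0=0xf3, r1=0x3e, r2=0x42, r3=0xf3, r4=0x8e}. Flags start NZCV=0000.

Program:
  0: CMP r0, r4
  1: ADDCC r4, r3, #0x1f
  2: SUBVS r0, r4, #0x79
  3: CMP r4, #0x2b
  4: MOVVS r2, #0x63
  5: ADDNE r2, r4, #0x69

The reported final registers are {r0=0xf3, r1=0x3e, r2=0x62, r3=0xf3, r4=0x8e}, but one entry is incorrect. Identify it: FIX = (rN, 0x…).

FIX = (r2, 0xf7)

0: ✓ CMP  NZCV=0010
1: · ADDCC
2: · SUBVS
3: ✓ CMP  NZCV=0011
4: ✓ MOVVS  r2←0x63
5: ✓ ADDNE  r2←0xf7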